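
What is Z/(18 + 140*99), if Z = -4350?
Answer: -725/2313 ≈ -0.31345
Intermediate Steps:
Z/(18 + 140*99) = -4350/(18 + 140*99) = -4350/(18 + 13860) = -4350/13878 = -4350*1/13878 = -725/2313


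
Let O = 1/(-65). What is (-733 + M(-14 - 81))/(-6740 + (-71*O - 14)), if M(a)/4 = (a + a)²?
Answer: -345865/16257 ≈ -21.275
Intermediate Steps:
O = -1/65 ≈ -0.015385
M(a) = 16*a² (M(a) = 4*(a + a)² = 4*(2*a)² = 4*(4*a²) = 16*a²)
(-733 + M(-14 - 81))/(-6740 + (-71*O - 14)) = (-733 + 16*(-14 - 81)²)/(-6740 + (-71*(-1/65) - 14)) = (-733 + 16*(-95)²)/(-6740 + (71/65 - 14)) = (-733 + 16*9025)/(-6740 - 839/65) = (-733 + 144400)/(-438939/65) = 143667*(-65/438939) = -345865/16257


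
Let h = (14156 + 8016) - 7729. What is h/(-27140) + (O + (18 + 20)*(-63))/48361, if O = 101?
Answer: -760709943/1312517540 ≈ -0.57958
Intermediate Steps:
h = 14443 (h = 22172 - 7729 = 14443)
h/(-27140) + (O + (18 + 20)*(-63))/48361 = 14443/(-27140) + (101 + (18 + 20)*(-63))/48361 = 14443*(-1/27140) + (101 + 38*(-63))*(1/48361) = -14443/27140 + (101 - 2394)*(1/48361) = -14443/27140 - 2293*1/48361 = -14443/27140 - 2293/48361 = -760709943/1312517540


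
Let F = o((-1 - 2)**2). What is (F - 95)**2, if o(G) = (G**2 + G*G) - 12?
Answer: 3025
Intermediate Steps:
o(G) = -12 + 2*G**2 (o(G) = (G**2 + G**2) - 12 = 2*G**2 - 12 = -12 + 2*G**2)
F = 150 (F = -12 + 2*((-1 - 2)**2)**2 = -12 + 2*((-3)**2)**2 = -12 + 2*9**2 = -12 + 2*81 = -12 + 162 = 150)
(F - 95)**2 = (150 - 95)**2 = 55**2 = 3025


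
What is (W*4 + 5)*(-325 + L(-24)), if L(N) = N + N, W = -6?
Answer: 7087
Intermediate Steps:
L(N) = 2*N
(W*4 + 5)*(-325 + L(-24)) = (-6*4 + 5)*(-325 + 2*(-24)) = (-24 + 5)*(-325 - 48) = -19*(-373) = 7087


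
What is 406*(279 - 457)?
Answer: -72268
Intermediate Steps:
406*(279 - 457) = 406*(-178) = -72268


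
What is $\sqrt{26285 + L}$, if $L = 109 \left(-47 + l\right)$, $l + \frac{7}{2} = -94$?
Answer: $\frac{3 \sqrt{4682}}{2} \approx 102.64$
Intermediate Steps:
$l = - \frac{195}{2}$ ($l = - \frac{7}{2} - 94 = - \frac{195}{2} \approx -97.5$)
$L = - \frac{31501}{2}$ ($L = 109 \left(-47 - \frac{195}{2}\right) = 109 \left(- \frac{289}{2}\right) = - \frac{31501}{2} \approx -15751.0$)
$\sqrt{26285 + L} = \sqrt{26285 - \frac{31501}{2}} = \sqrt{\frac{21069}{2}} = \frac{3 \sqrt{4682}}{2}$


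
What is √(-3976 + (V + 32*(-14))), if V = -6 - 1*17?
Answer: I*√4447 ≈ 66.686*I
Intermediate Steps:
V = -23 (V = -6 - 17 = -23)
√(-3976 + (V + 32*(-14))) = √(-3976 + (-23 + 32*(-14))) = √(-3976 + (-23 - 448)) = √(-3976 - 471) = √(-4447) = I*√4447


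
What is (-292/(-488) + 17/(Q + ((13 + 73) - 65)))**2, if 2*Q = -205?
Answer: 60078001/395452996 ≈ 0.15192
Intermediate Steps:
Q = -205/2 (Q = (1/2)*(-205) = -205/2 ≈ -102.50)
(-292/(-488) + 17/(Q + ((13 + 73) - 65)))**2 = (-292/(-488) + 17/(-205/2 + ((13 + 73) - 65)))**2 = (-292*(-1/488) + 17/(-205/2 + (86 - 65)))**2 = (73/122 + 17/(-205/2 + 21))**2 = (73/122 + 17/(-163/2))**2 = (73/122 + 17*(-2/163))**2 = (73/122 - 34/163)**2 = (7751/19886)**2 = 60078001/395452996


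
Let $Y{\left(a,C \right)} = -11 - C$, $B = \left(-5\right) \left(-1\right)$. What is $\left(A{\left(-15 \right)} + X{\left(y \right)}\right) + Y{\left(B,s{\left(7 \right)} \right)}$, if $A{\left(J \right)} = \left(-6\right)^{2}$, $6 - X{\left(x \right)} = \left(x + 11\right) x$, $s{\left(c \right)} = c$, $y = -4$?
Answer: $52$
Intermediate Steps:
$B = 5$
$X{\left(x \right)} = 6 - x \left(11 + x\right)$ ($X{\left(x \right)} = 6 - \left(x + 11\right) x = 6 - \left(11 + x\right) x = 6 - x \left(11 + x\right)$)
$A{\left(J \right)} = 36$
$\left(A{\left(-15 \right)} + X{\left(y \right)}\right) + Y{\left(B,s{\left(7 \right)} \right)} = \left(36 - -34\right) - 18 = \left(36 + \left(6 - 16 + 44\right)\right) - 18 = \left(36 + 34\right) - 18 = 70 - 18 = 52$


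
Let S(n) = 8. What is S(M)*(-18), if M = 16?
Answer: -144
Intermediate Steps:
S(M)*(-18) = 8*(-18) = -144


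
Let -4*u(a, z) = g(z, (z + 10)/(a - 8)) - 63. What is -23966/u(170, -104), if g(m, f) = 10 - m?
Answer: 95864/51 ≈ 1879.7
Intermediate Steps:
u(a, z) = 53/4 + z/4 (u(a, z) = -((10 - z) - 63)/4 = -(-53 - z)/4 = 53/4 + z/4)
-23966/u(170, -104) = -23966/(53/4 + (¼)*(-104)) = -23966/(53/4 - 26) = -23966/(-51/4) = -23966*(-4/51) = 95864/51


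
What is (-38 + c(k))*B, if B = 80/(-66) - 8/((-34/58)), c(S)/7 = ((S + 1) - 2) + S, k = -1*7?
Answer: -90688/51 ≈ -1778.2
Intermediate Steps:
k = -7
c(S) = -7 + 14*S (c(S) = 7*(((S + 1) - 2) + S) = 7*(((1 + S) - 2) + S) = 7*((-1 + S) + S) = 7*(-1 + 2*S) = -7 + 14*S)
B = 6976/561 (B = 80*(-1/66) - 8/((-34*1/58)) = -40/33 - 8/(-17/29) = -40/33 - 8*(-29/17) = -40/33 + 232/17 = 6976/561 ≈ 12.435)
(-38 + c(k))*B = (-38 + (-7 + 14*(-7)))*(6976/561) = (-38 + (-7 - 98))*(6976/561) = (-38 - 105)*(6976/561) = -143*6976/561 = -90688/51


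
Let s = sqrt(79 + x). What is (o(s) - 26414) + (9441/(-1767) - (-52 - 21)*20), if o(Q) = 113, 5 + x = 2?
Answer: -14634496/589 ≈ -24846.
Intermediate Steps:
x = -3 (x = -5 + 2 = -3)
s = 2*sqrt(19) (s = sqrt(79 - 3) = sqrt(76) = 2*sqrt(19) ≈ 8.7178)
(o(s) - 26414) + (9441/(-1767) - (-52 - 21)*20) = (113 - 26414) + (9441/(-1767) - (-52 - 21)*20) = -26301 + (9441*(-1/1767) - (-73)*20) = -26301 + (-3147/589 - 1*(-1460)) = -26301 + (-3147/589 + 1460) = -26301 + 856793/589 = -14634496/589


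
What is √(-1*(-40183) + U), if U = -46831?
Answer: 2*I*√1662 ≈ 81.535*I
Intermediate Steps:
√(-1*(-40183) + U) = √(-1*(-40183) - 46831) = √(40183 - 46831) = √(-6648) = 2*I*√1662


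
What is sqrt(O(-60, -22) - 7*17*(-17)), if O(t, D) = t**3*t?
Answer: sqrt(12962023) ≈ 3600.3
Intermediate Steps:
O(t, D) = t**4
sqrt(O(-60, -22) - 7*17*(-17)) = sqrt((-60)**4 - 7*17*(-17)) = sqrt(12960000 - 119*(-17)) = sqrt(12960000 + 2023) = sqrt(12962023)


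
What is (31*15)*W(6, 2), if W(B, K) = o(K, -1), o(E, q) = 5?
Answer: 2325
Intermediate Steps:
W(B, K) = 5
(31*15)*W(6, 2) = (31*15)*5 = 465*5 = 2325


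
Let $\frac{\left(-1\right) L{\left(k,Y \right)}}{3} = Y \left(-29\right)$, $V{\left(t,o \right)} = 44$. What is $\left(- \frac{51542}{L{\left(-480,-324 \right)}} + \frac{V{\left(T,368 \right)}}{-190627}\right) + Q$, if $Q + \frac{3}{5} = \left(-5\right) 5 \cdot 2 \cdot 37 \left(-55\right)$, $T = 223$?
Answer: $\frac{1366873567258091}{13433484690} \approx 1.0175 \cdot 10^{5}$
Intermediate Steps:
$L{\left(k,Y \right)} = 87 Y$ ($L{\left(k,Y \right)} = - 3 Y \left(-29\right) = - 3 \left(- 29 Y\right) = 87 Y$)
$Q = \frac{508747}{5}$ ($Q = - \frac{3}{5} + \left(-5\right) 5 \cdot 2 \cdot 37 \left(-55\right) = - \frac{3}{5} + \left(-25\right) 2 \cdot 37 \left(-55\right) = - \frac{3}{5} + \left(-50\right) 37 \left(-55\right) = - \frac{3}{5} - -101750 = - \frac{3}{5} + 101750 = \frac{508747}{5} \approx 1.0175 \cdot 10^{5}$)
$\left(- \frac{51542}{L{\left(-480,-324 \right)}} + \frac{V{\left(T,368 \right)}}{-190627}\right) + Q = \left(- \frac{51542}{87 \left(-324\right)} + \frac{44}{-190627}\right) + \frac{508747}{5} = \left(- \frac{51542}{-28188} + 44 \left(- \frac{1}{190627}\right)\right) + \frac{508747}{5} = \left(\left(-51542\right) \left(- \frac{1}{28188}\right) - \frac{44}{190627}\right) + \frac{508747}{5} = \left(\frac{25771}{14094} - \frac{44}{190627}\right) + \frac{508747}{5} = \frac{4912028281}{2686696938} + \frac{508747}{5} = \frac{1366873567258091}{13433484690}$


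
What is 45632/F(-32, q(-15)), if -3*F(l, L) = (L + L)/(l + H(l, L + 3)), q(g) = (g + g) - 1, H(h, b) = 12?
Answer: -44160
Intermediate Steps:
q(g) = -1 + 2*g (q(g) = 2*g - 1 = -1 + 2*g)
F(l, L) = -2*L/(3*(12 + l)) (F(l, L) = -(L + L)/(3*(l + 12)) = -2*L/(3*(12 + l)))
45632/F(-32, q(-15)) = 45632/((-2*(-1 + 2*(-15))/(36 + 3*(-32)))) = 45632/((-2*(-1 - 30)/(36 - 96))) = 45632/((-2*(-31)/(-60))) = 45632/((-2*(-31)*(-1/60))) = 45632/(-31/30) = 45632*(-30/31) = -44160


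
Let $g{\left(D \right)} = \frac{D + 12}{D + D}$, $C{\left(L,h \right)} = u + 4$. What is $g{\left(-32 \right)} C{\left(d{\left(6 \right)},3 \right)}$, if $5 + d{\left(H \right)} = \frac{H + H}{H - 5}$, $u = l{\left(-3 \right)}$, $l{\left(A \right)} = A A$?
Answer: $\frac{65}{16} \approx 4.0625$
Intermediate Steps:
$l{\left(A \right)} = A^{2}$
$u = 9$ ($u = \left(-3\right)^{2} = 9$)
$d{\left(H \right)} = -5 + \frac{2 H}{-5 + H}$ ($d{\left(H \right)} = -5 + \frac{H + H}{H - 5} = -5 + \frac{2 H}{-5 + H}$)
$C{\left(L,h \right)} = 13$ ($C{\left(L,h \right)} = 9 + 4 = 13$)
$g{\left(D \right)} = \frac{12 + D}{2 D}$
$g{\left(-32 \right)} C{\left(d{\left(6 \right)},3 \right)} = \frac{12 - 32}{2 \left(-32\right)} 13 = \frac{1}{2} \left(- \frac{1}{32}\right) \left(-20\right) 13 = \frac{5}{16} \cdot 13 = \frac{65}{16}$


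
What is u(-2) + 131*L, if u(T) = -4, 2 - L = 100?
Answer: -12842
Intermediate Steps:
L = -98 (L = 2 - 1*100 = 2 - 100 = -98)
u(-2) + 131*L = -4 + 131*(-98) = -4 - 12838 = -12842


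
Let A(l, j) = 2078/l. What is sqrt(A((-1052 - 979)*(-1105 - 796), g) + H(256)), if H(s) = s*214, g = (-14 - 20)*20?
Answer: sqrt(816653492046529242)/3860931 ≈ 234.06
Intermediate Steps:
g = -680 (g = -34*20 = -680)
H(s) = 214*s
sqrt(A((-1052 - 979)*(-1105 - 796), g) + H(256)) = sqrt(2078/(((-1052 - 979)*(-1105 - 796))) + 214*256) = sqrt(2078/((-2031*(-1901))) + 54784) = sqrt(2078/3860931 + 54784) = sqrt(211517245982/3860931) = sqrt(816653492046529242)/3860931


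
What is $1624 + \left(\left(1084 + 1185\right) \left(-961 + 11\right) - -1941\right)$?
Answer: $-2151985$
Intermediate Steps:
$1624 + \left(\left(1084 + 1185\right) \left(-961 + 11\right) - -1941\right) = 1624 + \left(2269 \left(-950\right) + 1941\right) = 1624 + \left(-2155550 + 1941\right) = 1624 - 2153609 = -2151985$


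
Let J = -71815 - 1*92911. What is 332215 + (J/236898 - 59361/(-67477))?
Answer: 2655257492461133/7992583173 ≈ 3.3222e+5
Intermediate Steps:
J = -164726 (J = -71815 - 92911 = -164726)
332215 + (J/236898 - 59361/(-67477)) = 332215 + (-164726/236898 - 59361/(-67477)) = 332215 + (-164726*1/236898 - 59361*(-1/67477)) = 332215 + (-82363/118449 + 59361/67477) = 332215 + 1473642938/7992583173 = 2655257492461133/7992583173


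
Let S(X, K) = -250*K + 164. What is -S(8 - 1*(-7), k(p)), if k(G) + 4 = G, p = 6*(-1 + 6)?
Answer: 6336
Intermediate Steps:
p = 30 (p = 6*5 = 30)
k(G) = -4 + G
S(X, K) = 164 - 250*K
-S(8 - 1*(-7), k(p)) = -(164 - 250*(-4 + 30)) = -(164 - 250*26) = -(164 - 6500) = -1*(-6336) = 6336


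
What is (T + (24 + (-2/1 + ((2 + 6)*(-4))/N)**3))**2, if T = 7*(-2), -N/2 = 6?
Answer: 77284/729 ≈ 106.01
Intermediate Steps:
N = -12 (N = -2*6 = -12)
T = -14
(T + (24 + (-2/1 + ((2 + 6)*(-4))/N)**3))**2 = (-14 + (24 + (-2/1 + ((2 + 6)*(-4))/(-12))**3))**2 = (-14 + (24 + (-2*1 + (8*(-4))*(-1/12))**3))**2 = (-14 + (24 + (-2 - 32*(-1/12))**3))**2 = (-14 + (24 + (-2 + 8/3)**3))**2 = (-14 + (24 + (2/3)**3))**2 = (-14 + (24 + 8/27))**2 = (-14 + 656/27)**2 = (278/27)**2 = 77284/729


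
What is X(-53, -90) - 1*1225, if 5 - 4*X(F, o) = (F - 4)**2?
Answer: -2036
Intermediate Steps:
X(F, o) = 5/4 - (-4 + F)**2/4 (X(F, o) = 5/4 - (F - 4)**2/4 = 5/4 - (-4 + F)**2/4)
X(-53, -90) - 1*1225 = (5/4 - (-4 - 53)**2/4) - 1*1225 = (5/4 - 1/4*(-57)**2) - 1225 = (5/4 - 1/4*3249) - 1225 = (5/4 - 3249/4) - 1225 = -811 - 1225 = -2036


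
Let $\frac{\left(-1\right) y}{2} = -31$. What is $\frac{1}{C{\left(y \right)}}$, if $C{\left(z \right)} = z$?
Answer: $\frac{1}{62} \approx 0.016129$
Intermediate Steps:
$y = 62$ ($y = \left(-2\right) \left(-31\right) = 62$)
$\frac{1}{C{\left(y \right)}} = \frac{1}{62}$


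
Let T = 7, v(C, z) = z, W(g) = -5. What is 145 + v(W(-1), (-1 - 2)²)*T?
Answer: 208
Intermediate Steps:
145 + v(W(-1), (-1 - 2)²)*T = 145 + (-1 - 2)²*7 = 145 + (-3)²*7 = 145 + 9*7 = 145 + 63 = 208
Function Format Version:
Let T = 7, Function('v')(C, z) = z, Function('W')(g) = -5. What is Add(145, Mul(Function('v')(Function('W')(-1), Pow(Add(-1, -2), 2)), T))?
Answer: 208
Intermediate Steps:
Add(145, Mul(Function('v')(Function('W')(-1), Pow(Add(-1, -2), 2)), T)) = Add(145, Mul(Pow(Add(-1, -2), 2), 7)) = Add(145, Mul(Pow(-3, 2), 7)) = Add(145, Mul(9, 7)) = Add(145, 63) = 208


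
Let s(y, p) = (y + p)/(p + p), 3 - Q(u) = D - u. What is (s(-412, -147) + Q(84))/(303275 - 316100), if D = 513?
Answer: 24937/754110 ≈ 0.033068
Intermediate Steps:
Q(u) = -510 + u (Q(u) = 3 - (513 - u) = 3 + (-513 + u) = -510 + u)
s(y, p) = (p + y)/(2*p) (s(y, p) = (p + y)/((2*p)) = (p + y)*(1/(2*p)) = (p + y)/(2*p))
(s(-412, -147) + Q(84))/(303275 - 316100) = ((1/2)*(-147 - 412)/(-147) + (-510 + 84))/(303275 - 316100) = ((1/2)*(-1/147)*(-559) - 426)/(-12825) = (559/294 - 426)*(-1/12825) = -124685/294*(-1/12825) = 24937/754110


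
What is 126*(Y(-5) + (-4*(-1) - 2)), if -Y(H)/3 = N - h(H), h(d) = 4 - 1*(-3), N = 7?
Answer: 252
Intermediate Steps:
h(d) = 7 (h(d) = 4 + 3 = 7)
Y(H) = 0 (Y(H) = -3*(7 - 1*7) = -3*(7 - 7) = -3*0 = 0)
126*(Y(-5) + (-4*(-1) - 2)) = 126*(0 + (-4*(-1) - 2)) = 126*(0 + (4 - 2)) = 126*(0 + 2) = 126*2 = 252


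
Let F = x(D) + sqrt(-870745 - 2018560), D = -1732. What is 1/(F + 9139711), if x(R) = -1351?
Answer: 1827672/16701925275781 - I*sqrt(2889305)/83509626378905 ≈ 1.0943e-7 - 2.0354e-11*I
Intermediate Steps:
F = -1351 + I*sqrt(2889305) (F = -1351 + sqrt(-870745 - 2018560) = -1351 + sqrt(-2889305) = -1351 + I*sqrt(2889305) ≈ -1351.0 + 1699.8*I)
1/(F + 9139711) = 1/((-1351 + I*sqrt(2889305)) + 9139711) = 1/(9138360 + I*sqrt(2889305))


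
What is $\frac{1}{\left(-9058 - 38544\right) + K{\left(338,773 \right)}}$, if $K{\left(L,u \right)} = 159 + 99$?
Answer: $- \frac{1}{47344} \approx -2.1122 \cdot 10^{-5}$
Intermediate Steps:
$K{\left(L,u \right)} = 258$
$\frac{1}{\left(-9058 - 38544\right) + K{\left(338,773 \right)}} = \frac{1}{\left(-9058 - 38544\right) + 258} = \frac{1}{-47602 + 258} = \frac{1}{-47344} = - \frac{1}{47344}$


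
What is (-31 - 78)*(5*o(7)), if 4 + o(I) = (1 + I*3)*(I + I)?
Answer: -165680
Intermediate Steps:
o(I) = -4 + 2*I*(1 + 3*I) (o(I) = -4 + (1 + I*3)*(I + I) = -4 + (1 + 3*I)*(2*I) = -4 + 2*I*(1 + 3*I))
(-31 - 78)*(5*o(7)) = (-31 - 78)*(5*(-4 + 2*7 + 6*7²)) = -545*(-4 + 14 + 6*49) = -545*(-4 + 14 + 294) = -545*304 = -109*1520 = -165680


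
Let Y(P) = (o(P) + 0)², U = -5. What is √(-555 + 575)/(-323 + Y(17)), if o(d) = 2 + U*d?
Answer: √5/3283 ≈ 0.00068111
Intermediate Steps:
o(d) = 2 - 5*d
Y(P) = (2 - 5*P)² (Y(P) = ((2 - 5*P) + 0)² = (2 - 5*P)²)
√(-555 + 575)/(-323 + Y(17)) = √(-555 + 575)/(-323 + (-2 + 5*17)²) = √20/(-323 + (-2 + 85)²) = (2*√5)/(-323 + 83²) = (2*√5)/(-323 + 6889) = (2*√5)/6566 = √5/3283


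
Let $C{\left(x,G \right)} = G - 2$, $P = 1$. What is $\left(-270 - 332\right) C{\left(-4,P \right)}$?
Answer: $602$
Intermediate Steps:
$C{\left(x,G \right)} = -2 + G$ ($C{\left(x,G \right)} = G - 2 = -2 + G$)
$\left(-270 - 332\right) C{\left(-4,P \right)} = \left(-270 - 332\right) \left(-2 + 1\right) = \left(-602\right) \left(-1\right) = 602$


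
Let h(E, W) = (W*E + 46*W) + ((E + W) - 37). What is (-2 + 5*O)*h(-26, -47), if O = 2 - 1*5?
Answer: 17850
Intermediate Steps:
O = -3 (O = 2 - 5 = -3)
h(E, W) = -37 + E + 47*W + E*W (h(E, W) = (E*W + 46*W) + (-37 + E + W) = (46*W + E*W) + (-37 + E + W) = -37 + E + 47*W + E*W)
(-2 + 5*O)*h(-26, -47) = (-2 + 5*(-3))*(-37 - 26 + 47*(-47) - 26*(-47)) = (-2 - 15)*(-37 - 26 - 2209 + 1222) = -17*(-1050) = 17850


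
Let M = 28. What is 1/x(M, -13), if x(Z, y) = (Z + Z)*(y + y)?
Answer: -1/1456 ≈ -0.00068681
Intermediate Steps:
x(Z, y) = 4*Z*y (x(Z, y) = (2*Z)*(2*y) = 4*Z*y)
1/x(M, -13) = 1/(4*28*(-13)) = 1/(-1456) = -1/1456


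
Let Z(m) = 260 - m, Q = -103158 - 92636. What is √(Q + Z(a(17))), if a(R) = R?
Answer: I*√195551 ≈ 442.21*I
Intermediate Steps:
Q = -195794
√(Q + Z(a(17))) = √(-195794 + (260 - 1*17)) = √(-195794 + (260 - 17)) = √(-195794 + 243) = √(-195551) = I*√195551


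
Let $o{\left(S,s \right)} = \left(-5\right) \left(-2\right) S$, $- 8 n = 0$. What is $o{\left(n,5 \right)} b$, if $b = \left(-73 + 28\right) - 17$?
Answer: $0$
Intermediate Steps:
$n = 0$ ($n = \left(- \frac{1}{8}\right) 0 = 0$)
$o{\left(S,s \right)} = 10 S$
$b = -62$ ($b = -45 - 17 = -62$)
$o{\left(n,5 \right)} b = 10 \cdot 0 \left(-62\right) = 0 \left(-62\right) = 0$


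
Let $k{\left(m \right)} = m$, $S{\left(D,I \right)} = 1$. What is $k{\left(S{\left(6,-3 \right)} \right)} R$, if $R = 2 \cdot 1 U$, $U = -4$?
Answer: $-8$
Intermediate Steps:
$R = -8$ ($R = 2 \cdot 1 \left(-4\right) = 2 \left(-4\right) = -8$)
$k{\left(S{\left(6,-3 \right)} \right)} R = 1 \left(-8\right) = -8$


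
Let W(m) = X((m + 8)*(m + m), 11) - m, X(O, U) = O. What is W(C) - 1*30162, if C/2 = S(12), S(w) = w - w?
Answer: -30162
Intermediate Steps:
S(w) = 0
C = 0 (C = 2*0 = 0)
W(m) = -m + 2*m*(8 + m) (W(m) = (m + 8)*(m + m) - m = (8 + m)*(2*m) - m = 2*m*(8 + m) - m = -m + 2*m*(8 + m))
W(C) - 1*30162 = 0*(15 + 2*0) - 1*30162 = 0*(15 + 0) - 30162 = 0*15 - 30162 = 0 - 30162 = -30162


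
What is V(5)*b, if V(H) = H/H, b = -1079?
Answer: -1079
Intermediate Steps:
V(H) = 1
V(5)*b = 1*(-1079) = -1079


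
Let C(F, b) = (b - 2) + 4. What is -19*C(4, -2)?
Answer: 0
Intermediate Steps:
C(F, b) = 2 + b (C(F, b) = (-2 + b) + 4 = 2 + b)
-19*C(4, -2) = -19*(2 - 2) = -19*0 = 0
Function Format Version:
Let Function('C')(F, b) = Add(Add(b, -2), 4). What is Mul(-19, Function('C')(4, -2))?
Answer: 0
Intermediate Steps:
Function('C')(F, b) = Add(2, b) (Function('C')(F, b) = Add(Add(-2, b), 4) = Add(2, b))
Mul(-19, Function('C')(4, -2)) = Mul(-19, Add(2, -2)) = Mul(-19, 0) = 0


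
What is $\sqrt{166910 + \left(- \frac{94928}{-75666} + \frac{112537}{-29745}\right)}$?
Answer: $\frac{17 \sqrt{9029473398460857085}}{125038065} \approx 408.54$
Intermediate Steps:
$\sqrt{166910 + \left(- \frac{94928}{-75666} + \frac{112537}{-29745}\right)} = \sqrt{166910 + \left(\left(-94928\right) \left(- \frac{1}{75666}\right) + 112537 \left(- \frac{1}{29745}\right)\right)} = \sqrt{166910 + \left(\frac{47464}{37833} - \frac{112537}{29745}\right)} = \sqrt{166910 - \frac{948598547}{375114195}} = \sqrt{\frac{62609361688903}{375114195}} = \frac{17 \sqrt{9029473398460857085}}{125038065}$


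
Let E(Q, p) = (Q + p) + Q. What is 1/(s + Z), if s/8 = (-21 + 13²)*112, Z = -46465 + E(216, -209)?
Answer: 1/86366 ≈ 1.1579e-5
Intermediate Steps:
E(Q, p) = p + 2*Q
Z = -46242 (Z = -46465 + (-209 + 2*216) = -46465 + (-209 + 432) = -46465 + 223 = -46242)
s = 132608 (s = 8*((-21 + 13²)*112) = 8*((-21 + 169)*112) = 8*(148*112) = 8*16576 = 132608)
1/(s + Z) = 1/(132608 - 46242) = 1/86366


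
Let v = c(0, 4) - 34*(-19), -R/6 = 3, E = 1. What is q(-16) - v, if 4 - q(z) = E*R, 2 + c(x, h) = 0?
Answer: -622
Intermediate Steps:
c(x, h) = -2 (c(x, h) = -2 + 0 = -2)
R = -18 (R = -6*3 = -18)
q(z) = 22 (q(z) = 4 - (-18) = 4 - 1*(-18) = 4 + 18 = 22)
v = 644 (v = -2 - 34*(-19) = -2 + 646 = 644)
q(-16) - v = 22 - 1*644 = 22 - 644 = -622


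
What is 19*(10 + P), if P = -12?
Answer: -38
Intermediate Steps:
19*(10 + P) = 19*(10 - 12) = 19*(-2) = -38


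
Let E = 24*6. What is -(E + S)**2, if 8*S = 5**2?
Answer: -1385329/64 ≈ -21646.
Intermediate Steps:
E = 144
S = 25/8 (S = (1/8)*5**2 = (1/8)*25 = 25/8 ≈ 3.1250)
-(E + S)**2 = -(144 + 25/8)**2 = -(1177/8)**2 = -1*1385329/64 = -1385329/64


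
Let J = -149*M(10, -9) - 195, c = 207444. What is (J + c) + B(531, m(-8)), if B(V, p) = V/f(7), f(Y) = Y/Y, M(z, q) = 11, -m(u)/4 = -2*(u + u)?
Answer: 206141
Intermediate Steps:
m(u) = 16*u (m(u) = -(-8)*(u + u) = -(-8)*2*u = -(-16)*u = 16*u)
f(Y) = 1
J = -1834 (J = -149*11 - 195 = -1639 - 195 = -1834)
B(V, p) = V (B(V, p) = V/1 = V*1 = V)
(J + c) + B(531, m(-8)) = (-1834 + 207444) + 531 = 205610 + 531 = 206141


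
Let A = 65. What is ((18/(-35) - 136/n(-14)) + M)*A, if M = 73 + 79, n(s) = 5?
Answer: 56550/7 ≈ 8078.6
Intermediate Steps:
M = 152
((18/(-35) - 136/n(-14)) + M)*A = ((18/(-35) - 136/5) + 152)*65 = ((18*(-1/35) - 136*⅕) + 152)*65 = ((-18/35 - 136/5) + 152)*65 = (-194/7 + 152)*65 = (870/7)*65 = 56550/7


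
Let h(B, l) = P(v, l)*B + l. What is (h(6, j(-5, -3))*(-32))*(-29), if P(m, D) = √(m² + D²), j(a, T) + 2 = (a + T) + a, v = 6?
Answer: -13920 + 16704*√29 ≈ 76034.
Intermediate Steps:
j(a, T) = -2 + T + 2*a (j(a, T) = -2 + ((a + T) + a) = -2 + ((T + a) + a) = -2 + (T + 2*a) = -2 + T + 2*a)
P(m, D) = √(D² + m²)
h(B, l) = l + B*√(36 + l²) (h(B, l) = √(l² + 6²)*B + l = √(l² + 36)*B + l = √(36 + l²)*B + l = B*√(36 + l²) + l = l + B*√(36 + l²))
(h(6, j(-5, -3))*(-32))*(-29) = (((-2 - 3 + 2*(-5)) + 6*√(36 + (-2 - 3 + 2*(-5))²))*(-32))*(-29) = (((-2 - 3 - 10) + 6*√(36 + (-2 - 3 - 10)²))*(-32))*(-29) = ((-15 + 6*√(36 + (-15)²))*(-32))*(-29) = ((-15 + 6*√(36 + 225))*(-32))*(-29) = ((-15 + 6*√261)*(-32))*(-29) = ((-15 + 6*(3*√29))*(-32))*(-29) = ((-15 + 18*√29)*(-32))*(-29) = (480 - 576*√29)*(-29) = -13920 + 16704*√29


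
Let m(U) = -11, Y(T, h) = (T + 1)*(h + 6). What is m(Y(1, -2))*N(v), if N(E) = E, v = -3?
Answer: 33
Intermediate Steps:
Y(T, h) = (1 + T)*(6 + h)
m(Y(1, -2))*N(v) = -11*(-3) = 33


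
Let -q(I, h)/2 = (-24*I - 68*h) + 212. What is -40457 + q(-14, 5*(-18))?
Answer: -53793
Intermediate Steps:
q(I, h) = -424 + 48*I + 136*h (q(I, h) = -2*((-24*I - 68*h) + 212) = -2*((-68*h - 24*I) + 212) = -2*(212 - 68*h - 24*I) = -424 + 48*I + 136*h)
-40457 + q(-14, 5*(-18)) = -40457 + (-424 + 48*(-14) + 136*(5*(-18))) = -40457 + (-424 - 672 + 136*(-90)) = -40457 + (-424 - 672 - 12240) = -40457 - 13336 = -53793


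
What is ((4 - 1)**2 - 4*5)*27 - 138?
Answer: -435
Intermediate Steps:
((4 - 1)**2 - 4*5)*27 - 138 = (3**2 - 1*20)*27 - 138 = (9 - 20)*27 - 138 = -11*27 - 138 = -297 - 138 = -435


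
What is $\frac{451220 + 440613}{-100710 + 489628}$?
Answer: $\frac{891833}{388918} \approx 2.2931$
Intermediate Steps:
$\frac{451220 + 440613}{-100710 + 489628} = \frac{891833}{388918}$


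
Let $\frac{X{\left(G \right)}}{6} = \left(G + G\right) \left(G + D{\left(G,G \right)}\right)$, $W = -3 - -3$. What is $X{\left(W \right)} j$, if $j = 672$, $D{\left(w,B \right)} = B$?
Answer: $0$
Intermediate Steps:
$W = 0$ ($W = -3 + 3 = 0$)
$X{\left(G \right)} = 24 G^{2}$ ($X{\left(G \right)} = 6 \left(G + G\right) \left(G + G\right) = 6 \cdot 2 G 2 G = 6 \cdot 4 G^{2} = 24 G^{2}$)
$X{\left(W \right)} j = 24 \cdot 0^{2} \cdot 672 = 24 \cdot 0 \cdot 672 = 0 \cdot 672 = 0$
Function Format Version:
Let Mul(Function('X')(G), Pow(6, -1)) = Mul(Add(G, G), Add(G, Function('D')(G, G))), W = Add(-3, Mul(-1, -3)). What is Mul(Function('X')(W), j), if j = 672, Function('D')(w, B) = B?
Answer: 0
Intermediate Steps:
W = 0 (W = Add(-3, 3) = 0)
Function('X')(G) = Mul(24, Pow(G, 2)) (Function('X')(G) = Mul(6, Mul(Add(G, G), Add(G, G))) = Mul(6, Mul(Mul(2, G), Mul(2, G))) = Mul(6, Mul(4, Pow(G, 2))) = Mul(24, Pow(G, 2)))
Mul(Function('X')(W), j) = Mul(Mul(24, Pow(0, 2)), 672) = Mul(Mul(24, 0), 672) = Mul(0, 672) = 0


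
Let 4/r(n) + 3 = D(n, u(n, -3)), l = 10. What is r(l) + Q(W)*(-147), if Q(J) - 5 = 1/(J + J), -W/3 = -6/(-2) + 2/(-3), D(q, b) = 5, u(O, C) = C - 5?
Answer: -1445/2 ≈ -722.50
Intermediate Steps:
u(O, C) = -5 + C
r(n) = 2 (r(n) = 4/(-3 + 5) = 4/2 = 4*(½) = 2)
W = -7 (W = -3*(-6/(-2) + 2/(-3)) = -3*(-6*(-½) + 2*(-⅓)) = -3*(3 - ⅔) = -3*7/3 = -7)
Q(J) = 5 + 1/(2*J) (Q(J) = 5 + 1/(J + J) = 5 + 1/(2*J))
r(l) + Q(W)*(-147) = 2 + (5 + (½)/(-7))*(-147) = 2 + (5 + (½)*(-⅐))*(-147) = 2 + (5 - 1/14)*(-147) = 2 + (69/14)*(-147) = 2 - 1449/2 = -1445/2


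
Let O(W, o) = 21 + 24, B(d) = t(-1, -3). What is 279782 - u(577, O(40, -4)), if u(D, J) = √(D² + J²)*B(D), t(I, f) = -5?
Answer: 279782 + 5*√334954 ≈ 2.8268e+5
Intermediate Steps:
B(d) = -5
O(W, o) = 45
u(D, J) = -5*√(D² + J²) (u(D, J) = √(D² + J²)*(-5) = -5*√(D² + J²))
279782 - u(577, O(40, -4)) = 279782 - (-5)*√(577² + 45²) = 279782 - (-5)*√(332929 + 2025) = 279782 - (-5)*√334954 = 279782 + 5*√334954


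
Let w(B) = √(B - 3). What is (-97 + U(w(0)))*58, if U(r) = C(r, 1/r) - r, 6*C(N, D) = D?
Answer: -5626 - 551*I*√3/9 ≈ -5626.0 - 106.04*I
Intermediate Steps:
C(N, D) = D/6
w(B) = √(-3 + B)
U(r) = -r + 1/(6*r) (U(r) = (1/r)/6 - r = 1/(6*r) - r = -r + 1/(6*r))
(-97 + U(w(0)))*58 = (-97 + (-√(-3 + 0) + 1/(6*(√(-3 + 0)))))*58 = (-97 + (-√(-3) + 1/(6*(√(-3)))))*58 = (-97 + (-I*√3 + 1/(6*((I*√3)))))*58 = (-97 + (-I*√3 + (-I*√3/3)/6))*58 = (-97 + (-I*√3 - I*√3/18))*58 = (-97 - 19*I*√3/18)*58 = -5626 - 551*I*√3/9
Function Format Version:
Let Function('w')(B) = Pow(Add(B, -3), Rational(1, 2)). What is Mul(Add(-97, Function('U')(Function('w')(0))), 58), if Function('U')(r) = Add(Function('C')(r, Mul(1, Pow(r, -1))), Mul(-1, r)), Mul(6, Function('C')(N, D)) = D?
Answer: Add(-5626, Mul(Rational(-551, 9), I, Pow(3, Rational(1, 2)))) ≈ Add(-5626.0, Mul(-106.04, I))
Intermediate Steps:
Function('C')(N, D) = Mul(Rational(1, 6), D)
Function('w')(B) = Pow(Add(-3, B), Rational(1, 2))
Function('U')(r) = Add(Mul(-1, r), Mul(Rational(1, 6), Pow(r, -1))) (Function('U')(r) = Add(Mul(Rational(1, 6), Mul(1, Pow(r, -1))), Mul(-1, r)) = Add(Mul(Rational(1, 6), Pow(r, -1)), Mul(-1, r)) = Add(Mul(-1, r), Mul(Rational(1, 6), Pow(r, -1))))
Mul(Add(-97, Function('U')(Function('w')(0))), 58) = Mul(Add(-97, Add(Mul(-1, Pow(Add(-3, 0), Rational(1, 2))), Mul(Rational(1, 6), Pow(Pow(Add(-3, 0), Rational(1, 2)), -1)))), 58) = Mul(Add(-97, Add(Mul(-1, Pow(-3, Rational(1, 2))), Mul(Rational(1, 6), Pow(Pow(-3, Rational(1, 2)), -1)))), 58) = Mul(Add(-97, Add(Mul(-1, Mul(I, Pow(3, Rational(1, 2)))), Mul(Rational(1, 6), Pow(Mul(I, Pow(3, Rational(1, 2))), -1)))), 58) = Mul(Add(-97, Add(Mul(-1, I, Pow(3, Rational(1, 2))), Mul(Rational(1, 6), Mul(Rational(-1, 3), I, Pow(3, Rational(1, 2)))))), 58) = Mul(Add(-97, Add(Mul(-1, I, Pow(3, Rational(1, 2))), Mul(Rational(-1, 18), I, Pow(3, Rational(1, 2))))), 58) = Mul(Add(-97, Mul(Rational(-19, 18), I, Pow(3, Rational(1, 2)))), 58) = Add(-5626, Mul(Rational(-551, 9), I, Pow(3, Rational(1, 2))))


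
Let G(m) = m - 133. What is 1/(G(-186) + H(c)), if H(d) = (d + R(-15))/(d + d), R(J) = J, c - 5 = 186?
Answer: -191/60841 ≈ -0.0031393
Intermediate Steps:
c = 191 (c = 5 + 186 = 191)
G(m) = -133 + m
H(d) = (-15 + d)/(2*d) (H(d) = (d - 15)/(d + d) = (-15 + d)/((2*d)) = (-15 + d)*(1/(2*d)) = (-15 + d)/(2*d))
1/(G(-186) + H(c)) = 1/((-133 - 186) + (½)*(-15 + 191)/191) = 1/(-319 + (½)*(1/191)*176) = 1/(-319 + 88/191) = 1/(-60841/191) = -191/60841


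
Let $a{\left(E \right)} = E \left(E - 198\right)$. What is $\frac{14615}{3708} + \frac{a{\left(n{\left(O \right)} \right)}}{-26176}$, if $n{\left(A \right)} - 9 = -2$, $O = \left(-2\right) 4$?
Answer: $\frac{96879959}{24265152} \approx 3.9926$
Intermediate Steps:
$O = -8$
$n{\left(A \right)} = 7$ ($n{\left(A \right)} = 9 - 2 = 7$)
$a{\left(E \right)} = E \left(-198 + E\right)$
$\frac{14615}{3708} + \frac{a{\left(n{\left(O \right)} \right)}}{-26176} = \frac{14615}{3708} + \frac{7 \left(-198 + 7\right)}{-26176} = 14615 \cdot \frac{1}{3708} + 7 \left(-191\right) \left(- \frac{1}{26176}\right) = \frac{14615}{3708} - - \frac{1337}{26176} = \frac{14615}{3708} + \frac{1337}{26176} = \frac{96879959}{24265152}$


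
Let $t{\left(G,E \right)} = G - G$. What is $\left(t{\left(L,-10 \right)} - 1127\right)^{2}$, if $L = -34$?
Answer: $1270129$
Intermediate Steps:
$t{\left(G,E \right)} = 0$
$\left(t{\left(L,-10 \right)} - 1127\right)^{2} = \left(0 - 1127\right)^{2} = \left(-1127\right)^{2} = 1270129$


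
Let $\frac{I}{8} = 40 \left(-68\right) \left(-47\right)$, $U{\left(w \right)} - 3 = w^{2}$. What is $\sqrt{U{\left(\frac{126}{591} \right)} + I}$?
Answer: $\frac{\sqrt{39690858671}}{197} \approx 1011.3$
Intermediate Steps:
$U{\left(w \right)} = 3 + w^{2}$
$I = 1022720$ ($I = 8 \cdot 40 \left(-68\right) \left(-47\right) = 8 \left(\left(-2720\right) \left(-47\right)\right) = 8 \cdot 127840 = 1022720$)
$\sqrt{U{\left(\frac{126}{591} \right)} + I} = \sqrt{\left(3 + \left(\frac{126}{591}\right)^{2}\right) + 1022720} = \sqrt{\left(3 + \left(126 \cdot \frac{1}{591}\right)^{2}\right) + 1022720} = \sqrt{\left(3 + \left(\frac{42}{197}\right)^{2}\right) + 1022720} = \sqrt{\left(3 + \frac{1764}{38809}\right) + 1022720} = \sqrt{\frac{118191}{38809} + 1022720} = \sqrt{\frac{39690858671}{38809}} = \frac{\sqrt{39690858671}}{197}$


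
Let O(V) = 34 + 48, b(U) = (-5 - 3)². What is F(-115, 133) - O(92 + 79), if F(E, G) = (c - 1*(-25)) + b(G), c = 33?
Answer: 40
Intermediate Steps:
b(U) = 64 (b(U) = (-8)² = 64)
F(E, G) = 122 (F(E, G) = (33 - 1*(-25)) + 64 = (33 + 25) + 64 = 58 + 64 = 122)
O(V) = 82
F(-115, 133) - O(92 + 79) = 122 - 1*82 = 122 - 82 = 40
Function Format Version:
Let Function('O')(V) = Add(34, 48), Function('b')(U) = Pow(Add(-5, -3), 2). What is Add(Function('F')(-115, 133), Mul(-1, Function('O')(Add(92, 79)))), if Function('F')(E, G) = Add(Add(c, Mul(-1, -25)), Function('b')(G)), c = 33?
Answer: 40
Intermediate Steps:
Function('b')(U) = 64 (Function('b')(U) = Pow(-8, 2) = 64)
Function('F')(E, G) = 122 (Function('F')(E, G) = Add(Add(33, Mul(-1, -25)), 64) = Add(Add(33, 25), 64) = Add(58, 64) = 122)
Function('O')(V) = 82
Add(Function('F')(-115, 133), Mul(-1, Function('O')(Add(92, 79)))) = Add(122, Mul(-1, 82)) = Add(122, -82) = 40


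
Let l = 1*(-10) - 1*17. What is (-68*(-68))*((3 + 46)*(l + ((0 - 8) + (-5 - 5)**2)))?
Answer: 14727440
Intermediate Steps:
l = -27 (l = -10 - 17 = -27)
(-68*(-68))*((3 + 46)*(l + ((0 - 8) + (-5 - 5)**2))) = (-68*(-68))*((3 + 46)*(-27 + ((0 - 8) + (-5 - 5)**2))) = 4624*(49*(-27 + (-8 + (-10)**2))) = 4624*(49*(-27 + (-8 + 100))) = 4624*(49*(-27 + 92)) = 4624*(49*65) = 4624*3185 = 14727440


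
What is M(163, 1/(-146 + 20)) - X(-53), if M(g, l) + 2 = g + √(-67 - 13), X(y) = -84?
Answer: 245 + 4*I*√5 ≈ 245.0 + 8.9443*I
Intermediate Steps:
M(g, l) = -2 + g + 4*I*√5 (M(g, l) = -2 + (g + √(-67 - 13)) = -2 + (g + √(-80)) = -2 + (g + 4*I*√5) = -2 + g + 4*I*√5)
M(163, 1/(-146 + 20)) - X(-53) = (-2 + 163 + 4*I*√5) - 1*(-84) = (161 + 4*I*√5) + 84 = 245 + 4*I*√5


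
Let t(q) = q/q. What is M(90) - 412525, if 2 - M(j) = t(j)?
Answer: -412524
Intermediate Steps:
t(q) = 1
M(j) = 1 (M(j) = 2 - 1*1 = 2 - 1 = 1)
M(90) - 412525 = 1 - 412525 = -412524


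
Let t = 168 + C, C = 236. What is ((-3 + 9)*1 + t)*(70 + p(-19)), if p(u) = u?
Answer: 20910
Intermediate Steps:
t = 404 (t = 168 + 236 = 404)
((-3 + 9)*1 + t)*(70 + p(-19)) = ((-3 + 9)*1 + 404)*(70 - 19) = (6*1 + 404)*51 = (6 + 404)*51 = 410*51 = 20910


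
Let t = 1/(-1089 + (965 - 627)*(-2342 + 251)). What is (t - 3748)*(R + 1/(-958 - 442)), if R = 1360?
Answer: -5051329447517443/990985800 ≈ -5.0973e+6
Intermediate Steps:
t = -1/707847 (t = 1/(-1089 + 338*(-2091)) = 1/(-1089 - 706758) = 1/(-707847) = -1/707847 ≈ -1.4127e-6)
(t - 3748)*(R + 1/(-958 - 442)) = (-1/707847 - 3748)*(1360 + 1/(-958 - 442)) = -2653010557*(1360 + 1/(-1400))/707847 = -2653010557*(1360 - 1/1400)/707847 = -2653010557/707847*1903999/1400 = -5051329447517443/990985800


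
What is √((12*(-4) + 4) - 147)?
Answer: I*√191 ≈ 13.82*I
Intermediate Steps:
√((12*(-4) + 4) - 147) = √((-48 + 4) - 147) = √(-44 - 147) = √(-191) = I*√191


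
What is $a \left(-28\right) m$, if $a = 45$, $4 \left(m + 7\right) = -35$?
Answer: $19845$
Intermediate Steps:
$m = - \frac{63}{4}$ ($m = -7 + \frac{1}{4} \left(-35\right) = -7 - \frac{35}{4} = - \frac{63}{4} \approx -15.75$)
$a \left(-28\right) m = 45 \left(-28\right) \left(- \frac{63}{4}\right) = \left(-1260\right) \left(- \frac{63}{4}\right) = 19845$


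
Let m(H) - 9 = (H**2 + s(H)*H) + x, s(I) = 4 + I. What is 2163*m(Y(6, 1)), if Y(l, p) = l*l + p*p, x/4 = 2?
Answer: 6279189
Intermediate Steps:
x = 8 (x = 4*2 = 8)
Y(l, p) = l**2 + p**2
m(H) = 17 + H**2 + H*(4 + H) (m(H) = 9 + ((H**2 + (4 + H)*H) + 8) = 9 + ((H**2 + H*(4 + H)) + 8) = 9 + (8 + H**2 + H*(4 + H)) = 17 + H**2 + H*(4 + H))
2163*m(Y(6, 1)) = 2163*(17 + (6**2 + 1**2)**2 + (6**2 + 1**2)*(4 + (6**2 + 1**2))) = 2163*(17 + (36 + 1)**2 + (36 + 1)*(4 + (36 + 1))) = 2163*(17 + 37**2 + 37*(4 + 37)) = 2163*(17 + 1369 + 37*41) = 2163*(17 + 1369 + 1517) = 2163*2903 = 6279189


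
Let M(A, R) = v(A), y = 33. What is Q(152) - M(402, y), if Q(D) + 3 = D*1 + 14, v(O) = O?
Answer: -239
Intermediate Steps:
M(A, R) = A
Q(D) = 11 + D (Q(D) = -3 + (D*1 + 14) = -3 + (D + 14) = -3 + (14 + D) = 11 + D)
Q(152) - M(402, y) = (11 + 152) - 1*402 = 163 - 402 = -239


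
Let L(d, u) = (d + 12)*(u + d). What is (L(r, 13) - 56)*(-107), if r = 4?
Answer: -23112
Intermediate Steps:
L(d, u) = (12 + d)*(d + u)
(L(r, 13) - 56)*(-107) = ((4**2 + 12*4 + 12*13 + 4*13) - 56)*(-107) = ((16 + 48 + 156 + 52) - 56)*(-107) = (272 - 56)*(-107) = 216*(-107) = -23112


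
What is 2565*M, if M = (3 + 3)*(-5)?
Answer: -76950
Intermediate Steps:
M = -30 (M = 6*(-5) = -30)
2565*M = 2565*(-30) = -76950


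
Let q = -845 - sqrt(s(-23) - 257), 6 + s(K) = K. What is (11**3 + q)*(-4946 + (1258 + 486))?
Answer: -1556172 + 3202*I*sqrt(286) ≈ -1.5562e+6 + 54151.0*I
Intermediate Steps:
s(K) = -6 + K
q = -845 - I*sqrt(286) (q = -845 - sqrt((-6 - 23) - 257) = -845 - sqrt(-29 - 257) = -845 - sqrt(-286) = -845 - I*sqrt(286) ≈ -845.0 - 16.912*I)
(11**3 + q)*(-4946 + (1258 + 486)) = (11**3 + (-845 - I*sqrt(286)))*(-4946 + (1258 + 486)) = (1331 + (-845 - I*sqrt(286)))*(-4946 + 1744) = (486 - I*sqrt(286))*(-3202) = -1556172 + 3202*I*sqrt(286)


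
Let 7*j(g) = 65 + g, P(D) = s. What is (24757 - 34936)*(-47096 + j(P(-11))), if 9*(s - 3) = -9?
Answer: 3355049295/7 ≈ 4.7929e+8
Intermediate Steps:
s = 2 (s = 3 + (1/9)*(-9) = 3 - 1 = 2)
P(D) = 2
j(g) = 65/7 + g/7 (j(g) = (65 + g)/7 = 65/7 + g/7)
(24757 - 34936)*(-47096 + j(P(-11))) = (24757 - 34936)*(-47096 + (65/7 + (1/7)*2)) = -10179*(-47096 + (65/7 + 2/7)) = -10179*(-47096 + 67/7) = -10179*(-329605/7) = 3355049295/7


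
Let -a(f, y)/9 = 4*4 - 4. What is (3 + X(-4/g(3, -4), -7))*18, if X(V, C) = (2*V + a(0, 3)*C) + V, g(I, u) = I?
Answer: 13590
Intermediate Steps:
a(f, y) = -108 (a(f, y) = -9*(4*4 - 4) = -9*(16 - 4) = -9*12 = -108)
X(V, C) = -108*C + 3*V (X(V, C) = (2*V - 108*C) + V = (-108*C + 2*V) + V = -108*C + 3*V)
(3 + X(-4/g(3, -4), -7))*18 = (3 + (-108*(-7) + 3*(-4/3)))*18 = (3 + (756 + 3*(-4*⅓)))*18 = (3 + (756 + 3*(-4/3)))*18 = (3 + (756 - 4))*18 = (3 + 752)*18 = 755*18 = 13590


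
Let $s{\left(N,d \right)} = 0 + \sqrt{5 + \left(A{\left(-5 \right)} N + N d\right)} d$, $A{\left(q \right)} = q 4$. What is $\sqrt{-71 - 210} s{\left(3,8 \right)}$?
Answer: $- 8 \sqrt{8711} \approx -746.66$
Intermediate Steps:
$A{\left(q \right)} = 4 q$
$s{\left(N,d \right)} = d \sqrt{5 - 20 N + N d}$ ($s{\left(N,d \right)} = 0 + \sqrt{5 + \left(4 \left(-5\right) N + N d\right)} d = 0 + \sqrt{5 + \left(- 20 N + N d\right)} d = 0 + \sqrt{5 - 20 N + N d} d = 0 + d \sqrt{5 - 20 N + N d} = d \sqrt{5 - 20 N + N d}$)
$\sqrt{-71 - 210} s{\left(3,8 \right)} = \sqrt{-71 - 210} \cdot 8 \sqrt{5 - 60 + 3 \cdot 8} = \sqrt{-281} \cdot 8 \sqrt{5 - 60 + 24} = i \sqrt{281} \cdot 8 \sqrt{-31} = i \sqrt{281} \cdot 8 i \sqrt{31} = - 8 \sqrt{8711}$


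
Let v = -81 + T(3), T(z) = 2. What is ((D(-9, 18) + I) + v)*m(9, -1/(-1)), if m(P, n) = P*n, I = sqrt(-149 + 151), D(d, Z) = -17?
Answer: -864 + 9*sqrt(2) ≈ -851.27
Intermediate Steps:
I = sqrt(2) ≈ 1.4142
v = -79 (v = -81 + 2 = -79)
((D(-9, 18) + I) + v)*m(9, -1/(-1)) = ((-17 + sqrt(2)) - 79)*(9*(-1/(-1))) = (-96 + sqrt(2))*(9*(-1*(-1))) = (-96 + sqrt(2))*(9*1) = (-96 + sqrt(2))*9 = -864 + 9*sqrt(2)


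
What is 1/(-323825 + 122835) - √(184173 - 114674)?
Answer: -1/200990 - √69499 ≈ -263.63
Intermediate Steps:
1/(-323825 + 122835) - √(184173 - 114674) = 1/(-200990) - √69499 = -1/200990 - √69499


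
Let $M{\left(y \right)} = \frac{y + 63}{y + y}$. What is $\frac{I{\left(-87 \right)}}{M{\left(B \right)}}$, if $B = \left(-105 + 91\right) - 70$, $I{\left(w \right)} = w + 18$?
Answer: $-552$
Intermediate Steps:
$I{\left(w \right)} = 18 + w$
$B = -84$ ($B = -14 - 70 = -84$)
$M{\left(y \right)} = \frac{63 + y}{2 y}$
$\frac{I{\left(-87 \right)}}{M{\left(B \right)}} = \frac{18 - 87}{\frac{1}{2} \frac{1}{-84} \left(63 - 84\right)} = - \frac{69}{\frac{1}{2} \left(- \frac{1}{84}\right) \left(-21\right)} = - 69 \frac{1}{\frac{1}{8}} = \left(-69\right) 8 = -552$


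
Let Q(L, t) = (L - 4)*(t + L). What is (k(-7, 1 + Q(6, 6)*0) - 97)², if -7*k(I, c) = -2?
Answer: 458329/49 ≈ 9353.7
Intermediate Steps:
Q(L, t) = (-4 + L)*(L + t)
k(I, c) = 2/7 (k(I, c) = -⅐*(-2) = 2/7)
(k(-7, 1 + Q(6, 6)*0) - 97)² = (2/7 - 97)² = (-677/7)² = 458329/49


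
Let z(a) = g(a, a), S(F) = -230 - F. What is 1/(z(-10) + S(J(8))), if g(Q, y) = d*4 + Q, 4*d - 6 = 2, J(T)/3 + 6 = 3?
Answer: -1/223 ≈ -0.0044843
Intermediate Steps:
J(T) = -9 (J(T) = -18 + 3*3 = -18 + 9 = -9)
d = 2 (d = 3/2 + (¼)*2 = 3/2 + ½ = 2)
g(Q, y) = 8 + Q (g(Q, y) = 2*4 + Q = 8 + Q)
z(a) = 8 + a
1/(z(-10) + S(J(8))) = 1/((8 - 10) + (-230 - 1*(-9))) = 1/(-2 + (-230 + 9)) = 1/(-2 - 221) = 1/(-223) = -1/223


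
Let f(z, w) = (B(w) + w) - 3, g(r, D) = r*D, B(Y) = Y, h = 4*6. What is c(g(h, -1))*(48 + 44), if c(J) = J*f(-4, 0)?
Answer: 6624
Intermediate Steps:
h = 24
g(r, D) = D*r
f(z, w) = -3 + 2*w (f(z, w) = (w + w) - 3 = 2*w - 3 = -3 + 2*w)
c(J) = -3*J (c(J) = J*(-3 + 2*0) = J*(-3 + 0) = J*(-3) = -3*J)
c(g(h, -1))*(48 + 44) = (-(-3)*24)*(48 + 44) = -3*(-24)*92 = 72*92 = 6624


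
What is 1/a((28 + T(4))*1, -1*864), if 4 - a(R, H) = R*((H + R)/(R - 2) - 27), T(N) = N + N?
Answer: 17/31496 ≈ 0.00053975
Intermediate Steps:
T(N) = 2*N
a(R, H) = 4 - R*(-27 + (H + R)/(-2 + R)) (a(R, H) = 4 - R*((H + R)/(R - 2) - 27) = 4 - R*((H + R)/(-2 + R) - 27) = 4 - R*(-27 + (H + R)/(-2 + R)))
1/a((28 + T(4))*1, -1*864) = 1/((-8 - 50*(28 + 2*4) + 26*((28 + 2*4)*1)² - (-1*864)*(28 + 2*4)*1)/(-2 + (28 + 2*4)*1)) = 1/((-8 - 50*(28 + 8) + 26*((28 + 8)*1)² - 1*(-864)*(28 + 8)*1)/(-2 + (28 + 8)*1)) = 1/((-8 - 1800 + 26*(36*1)² - 1*(-864)*36*1)/(-2 + 36*1)) = 1/((-8 - 50*36 + 26*36² - 1*(-864)*36)/(-2 + 36)) = 1/((-8 - 1800 + 26*1296 + 31104)/34) = 1/((-8 - 1800 + 33696 + 31104)/34) = 1/((1/34)*62992) = 1/(31496/17) = 17/31496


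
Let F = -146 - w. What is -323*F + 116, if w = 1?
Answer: 47597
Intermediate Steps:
F = -147 (F = -146 - 1*1 = -146 - 1 = -147)
-323*F + 116 = -323*(-147) + 116 = 47481 + 116 = 47597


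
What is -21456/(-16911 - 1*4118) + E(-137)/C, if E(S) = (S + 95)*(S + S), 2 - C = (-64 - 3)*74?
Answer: 87105873/26075960 ≈ 3.3405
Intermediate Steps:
C = 4960 (C = 2 - (-64 - 3)*74 = 2 - (-67)*74 = 2 - 1*(-4958) = 2 + 4958 = 4960)
E(S) = 2*S*(95 + S) (E(S) = (95 + S)*(2*S) = 2*S*(95 + S))
-21456/(-16911 - 1*4118) + E(-137)/C = -21456/(-16911 - 1*4118) + (2*(-137)*(95 - 137))/4960 = -21456/(-16911 - 4118) + (2*(-137)*(-42))*(1/4960) = -21456/(-21029) + 11508*(1/4960) = -21456*(-1/21029) + 2877/1240 = 21456/21029 + 2877/1240 = 87105873/26075960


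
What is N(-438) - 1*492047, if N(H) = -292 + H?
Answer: -492777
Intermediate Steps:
N(-438) - 1*492047 = (-292 - 438) - 1*492047 = -730 - 492047 = -492777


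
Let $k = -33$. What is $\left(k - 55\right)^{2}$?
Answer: $7744$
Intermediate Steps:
$\left(k - 55\right)^{2} = \left(-33 - 55\right)^{2} = \left(-88\right)^{2} = 7744$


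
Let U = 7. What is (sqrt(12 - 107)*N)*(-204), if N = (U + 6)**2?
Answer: -34476*I*sqrt(95) ≈ -3.3603e+5*I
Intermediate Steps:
N = 169 (N = (7 + 6)**2 = 13**2 = 169)
(sqrt(12 - 107)*N)*(-204) = (sqrt(12 - 107)*169)*(-204) = (sqrt(-95)*169)*(-204) = ((I*sqrt(95))*169)*(-204) = (169*I*sqrt(95))*(-204) = -34476*I*sqrt(95)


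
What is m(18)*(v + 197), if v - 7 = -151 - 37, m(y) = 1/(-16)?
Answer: -1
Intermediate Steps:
m(y) = -1/16
v = -181 (v = 7 + (-151 - 37) = 7 - 188 = -181)
m(18)*(v + 197) = -(-181 + 197)/16 = -1/16*16 = -1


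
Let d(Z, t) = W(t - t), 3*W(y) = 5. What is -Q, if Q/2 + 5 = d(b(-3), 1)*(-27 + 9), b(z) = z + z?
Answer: 70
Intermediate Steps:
b(z) = 2*z
W(y) = 5/3 (W(y) = (⅓)*5 = 5/3)
d(Z, t) = 5/3
Q = -70 (Q = -10 + 2*(5*(-27 + 9)/3) = -10 + 2*((5/3)*(-18)) = -10 + 2*(-30) = -10 - 60 = -70)
-Q = -1*(-70) = 70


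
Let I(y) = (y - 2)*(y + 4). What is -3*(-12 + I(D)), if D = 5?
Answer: -45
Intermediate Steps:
I(y) = (-2 + y)*(4 + y)
-3*(-12 + I(D)) = -3*(-12 + (-8 + 5² + 2*5)) = -3*(-12 + (-8 + 25 + 10)) = -3*(-12 + 27) = -3*15 = -45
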